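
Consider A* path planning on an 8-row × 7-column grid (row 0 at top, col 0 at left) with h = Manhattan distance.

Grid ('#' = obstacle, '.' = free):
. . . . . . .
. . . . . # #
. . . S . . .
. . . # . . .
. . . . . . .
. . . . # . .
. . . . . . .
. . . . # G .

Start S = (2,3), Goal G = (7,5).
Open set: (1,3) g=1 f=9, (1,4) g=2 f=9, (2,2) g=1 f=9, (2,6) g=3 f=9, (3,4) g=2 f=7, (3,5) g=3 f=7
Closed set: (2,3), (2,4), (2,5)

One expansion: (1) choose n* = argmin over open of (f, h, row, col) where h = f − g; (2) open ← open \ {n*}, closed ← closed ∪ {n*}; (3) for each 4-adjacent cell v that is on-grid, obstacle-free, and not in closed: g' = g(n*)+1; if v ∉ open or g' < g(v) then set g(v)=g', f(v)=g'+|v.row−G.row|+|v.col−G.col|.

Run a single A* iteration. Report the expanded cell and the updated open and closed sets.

step 1: expand (3,5) (f=7, h=4) → closed; open now [(1,3) g=1 f=9, (1,4) g=2 f=9, (2,2) g=1 f=9, (2,6) g=3 f=9, (3,4) g=2 f=7, (3,6) g=4 f=9, (4,5) g=4 f=7]

expanded=(3,5); open=[(1,3) g=1 f=9, (1,4) g=2 f=9, (2,2) g=1 f=9, (2,6) g=3 f=9, (3,4) g=2 f=7, (3,6) g=4 f=9, (4,5) g=4 f=7]; closed=[(2,3), (2,4), (2,5), (3,5)]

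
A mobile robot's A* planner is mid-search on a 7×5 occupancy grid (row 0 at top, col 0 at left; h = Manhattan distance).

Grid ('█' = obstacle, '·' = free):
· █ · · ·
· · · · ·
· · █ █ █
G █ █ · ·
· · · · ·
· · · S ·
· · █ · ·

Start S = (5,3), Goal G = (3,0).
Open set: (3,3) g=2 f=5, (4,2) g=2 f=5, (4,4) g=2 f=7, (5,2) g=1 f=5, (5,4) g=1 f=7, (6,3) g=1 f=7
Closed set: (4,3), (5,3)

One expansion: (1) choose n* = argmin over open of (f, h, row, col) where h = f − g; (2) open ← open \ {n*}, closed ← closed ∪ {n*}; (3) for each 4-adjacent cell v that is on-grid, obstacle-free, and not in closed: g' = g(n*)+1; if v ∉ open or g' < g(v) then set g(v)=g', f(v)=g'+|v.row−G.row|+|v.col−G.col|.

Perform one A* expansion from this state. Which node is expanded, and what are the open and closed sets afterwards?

step 1: expand (3,3) (f=5, h=3) → closed; open now [(3,4) g=3 f=7, (4,2) g=2 f=5, (4,4) g=2 f=7, (5,2) g=1 f=5, (5,4) g=1 f=7, (6,3) g=1 f=7]

expanded=(3,3); open=[(3,4) g=3 f=7, (4,2) g=2 f=5, (4,4) g=2 f=7, (5,2) g=1 f=5, (5,4) g=1 f=7, (6,3) g=1 f=7]; closed=[(3,3), (4,3), (5,3)]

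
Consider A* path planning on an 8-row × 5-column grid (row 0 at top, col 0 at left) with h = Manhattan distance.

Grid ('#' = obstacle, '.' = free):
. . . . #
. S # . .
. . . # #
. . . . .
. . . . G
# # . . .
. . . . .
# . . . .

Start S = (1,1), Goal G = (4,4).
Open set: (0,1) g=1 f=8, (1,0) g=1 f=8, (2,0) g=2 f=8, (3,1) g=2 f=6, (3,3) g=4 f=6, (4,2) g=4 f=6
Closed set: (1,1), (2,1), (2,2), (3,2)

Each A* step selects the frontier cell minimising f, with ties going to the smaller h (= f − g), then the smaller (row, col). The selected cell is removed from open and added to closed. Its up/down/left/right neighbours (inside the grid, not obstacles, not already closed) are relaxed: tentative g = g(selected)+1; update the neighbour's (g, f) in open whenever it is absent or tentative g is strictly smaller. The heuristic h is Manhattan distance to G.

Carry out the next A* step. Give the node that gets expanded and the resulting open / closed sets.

step 1: expand (3,3) (f=6, h=2) → closed; open now [(0,1) g=1 f=8, (1,0) g=1 f=8, (2,0) g=2 f=8, (3,1) g=2 f=6, (3,4) g=5 f=6, (4,2) g=4 f=6, (4,3) g=5 f=6]

expanded=(3,3); open=[(0,1) g=1 f=8, (1,0) g=1 f=8, (2,0) g=2 f=8, (3,1) g=2 f=6, (3,4) g=5 f=6, (4,2) g=4 f=6, (4,3) g=5 f=6]; closed=[(1,1), (2,1), (2,2), (3,2), (3,3)]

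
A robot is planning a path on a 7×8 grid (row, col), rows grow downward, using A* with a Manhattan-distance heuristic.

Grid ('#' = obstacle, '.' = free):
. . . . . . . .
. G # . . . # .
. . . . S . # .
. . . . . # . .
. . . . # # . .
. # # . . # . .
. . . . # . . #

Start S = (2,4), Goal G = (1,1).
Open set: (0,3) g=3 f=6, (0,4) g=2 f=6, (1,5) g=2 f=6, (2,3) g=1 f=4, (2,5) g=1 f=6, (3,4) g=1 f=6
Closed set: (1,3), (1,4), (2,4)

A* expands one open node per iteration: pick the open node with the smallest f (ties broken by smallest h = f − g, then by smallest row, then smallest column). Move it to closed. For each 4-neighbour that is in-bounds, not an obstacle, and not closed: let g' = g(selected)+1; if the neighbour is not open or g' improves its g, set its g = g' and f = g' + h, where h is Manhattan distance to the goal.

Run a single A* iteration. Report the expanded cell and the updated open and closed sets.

step 1: expand (2,3) (f=4, h=3) → closed; open now [(0,3) g=3 f=6, (0,4) g=2 f=6, (1,5) g=2 f=6, (2,2) g=2 f=4, (2,5) g=1 f=6, (3,3) g=2 f=6, (3,4) g=1 f=6]

expanded=(2,3); open=[(0,3) g=3 f=6, (0,4) g=2 f=6, (1,5) g=2 f=6, (2,2) g=2 f=4, (2,5) g=1 f=6, (3,3) g=2 f=6, (3,4) g=1 f=6]; closed=[(1,3), (1,4), (2,3), (2,4)]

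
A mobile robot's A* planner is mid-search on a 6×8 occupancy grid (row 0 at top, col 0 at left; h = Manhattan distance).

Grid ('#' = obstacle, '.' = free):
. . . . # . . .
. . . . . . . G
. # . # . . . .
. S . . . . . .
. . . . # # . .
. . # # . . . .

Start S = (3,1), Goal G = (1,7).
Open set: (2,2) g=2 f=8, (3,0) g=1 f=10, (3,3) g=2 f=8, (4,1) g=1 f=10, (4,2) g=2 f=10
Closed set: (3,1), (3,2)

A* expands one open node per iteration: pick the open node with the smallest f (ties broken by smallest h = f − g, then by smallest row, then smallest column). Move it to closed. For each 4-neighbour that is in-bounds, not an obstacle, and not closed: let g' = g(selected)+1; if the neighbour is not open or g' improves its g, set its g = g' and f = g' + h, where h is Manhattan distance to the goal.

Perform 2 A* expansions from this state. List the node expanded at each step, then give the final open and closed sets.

step 1: expand (2,2) (f=8, h=6) → closed; open now [(1,2) g=3 f=8, (3,0) g=1 f=10, (3,3) g=2 f=8, (4,1) g=1 f=10, (4,2) g=2 f=10]
step 2: expand (1,2) (f=8, h=5) → closed; open now [(0,2) g=4 f=10, (1,1) g=4 f=10, (1,3) g=4 f=8, (3,0) g=1 f=10, (3,3) g=2 f=8, (4,1) g=1 f=10, (4,2) g=2 f=10]

order=[(2,2) → (1,2)]; open=[(0,2) g=4 f=10, (1,1) g=4 f=10, (1,3) g=4 f=8, (3,0) g=1 f=10, (3,3) g=2 f=8, (4,1) g=1 f=10, (4,2) g=2 f=10]; closed=[(1,2), (2,2), (3,1), (3,2)]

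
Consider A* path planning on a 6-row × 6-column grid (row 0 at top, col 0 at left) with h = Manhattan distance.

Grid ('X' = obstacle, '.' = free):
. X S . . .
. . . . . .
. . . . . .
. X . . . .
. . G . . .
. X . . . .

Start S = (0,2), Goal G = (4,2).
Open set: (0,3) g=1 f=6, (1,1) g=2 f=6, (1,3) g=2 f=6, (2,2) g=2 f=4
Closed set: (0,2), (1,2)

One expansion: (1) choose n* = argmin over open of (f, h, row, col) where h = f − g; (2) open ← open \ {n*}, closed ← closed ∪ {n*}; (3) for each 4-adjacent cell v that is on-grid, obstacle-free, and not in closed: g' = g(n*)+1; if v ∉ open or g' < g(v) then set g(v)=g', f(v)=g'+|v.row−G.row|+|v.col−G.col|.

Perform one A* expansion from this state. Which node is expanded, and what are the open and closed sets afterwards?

expanded=(2,2); open=[(0,3) g=1 f=6, (1,1) g=2 f=6, (1,3) g=2 f=6, (2,1) g=3 f=6, (2,3) g=3 f=6, (3,2) g=3 f=4]; closed=[(0,2), (1,2), (2,2)]

step 1: expand (2,2) (f=4, h=2) → closed; open now [(0,3) g=1 f=6, (1,1) g=2 f=6, (1,3) g=2 f=6, (2,1) g=3 f=6, (2,3) g=3 f=6, (3,2) g=3 f=4]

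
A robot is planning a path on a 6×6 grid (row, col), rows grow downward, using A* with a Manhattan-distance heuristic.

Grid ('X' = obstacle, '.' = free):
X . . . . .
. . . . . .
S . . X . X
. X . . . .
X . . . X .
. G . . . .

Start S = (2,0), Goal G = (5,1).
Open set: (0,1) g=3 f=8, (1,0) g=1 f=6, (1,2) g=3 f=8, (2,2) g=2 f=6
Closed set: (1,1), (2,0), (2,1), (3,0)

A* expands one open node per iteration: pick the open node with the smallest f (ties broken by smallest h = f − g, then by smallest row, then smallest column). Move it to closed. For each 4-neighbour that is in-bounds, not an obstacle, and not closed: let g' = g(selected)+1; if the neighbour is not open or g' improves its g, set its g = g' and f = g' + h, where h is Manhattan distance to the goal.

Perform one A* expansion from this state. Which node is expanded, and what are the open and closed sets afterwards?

expanded=(2,2); open=[(0,1) g=3 f=8, (1,0) g=1 f=6, (1,2) g=3 f=8, (3,2) g=3 f=6]; closed=[(1,1), (2,0), (2,1), (2,2), (3,0)]

step 1: expand (2,2) (f=6, h=4) → closed; open now [(0,1) g=3 f=8, (1,0) g=1 f=6, (1,2) g=3 f=8, (3,2) g=3 f=6]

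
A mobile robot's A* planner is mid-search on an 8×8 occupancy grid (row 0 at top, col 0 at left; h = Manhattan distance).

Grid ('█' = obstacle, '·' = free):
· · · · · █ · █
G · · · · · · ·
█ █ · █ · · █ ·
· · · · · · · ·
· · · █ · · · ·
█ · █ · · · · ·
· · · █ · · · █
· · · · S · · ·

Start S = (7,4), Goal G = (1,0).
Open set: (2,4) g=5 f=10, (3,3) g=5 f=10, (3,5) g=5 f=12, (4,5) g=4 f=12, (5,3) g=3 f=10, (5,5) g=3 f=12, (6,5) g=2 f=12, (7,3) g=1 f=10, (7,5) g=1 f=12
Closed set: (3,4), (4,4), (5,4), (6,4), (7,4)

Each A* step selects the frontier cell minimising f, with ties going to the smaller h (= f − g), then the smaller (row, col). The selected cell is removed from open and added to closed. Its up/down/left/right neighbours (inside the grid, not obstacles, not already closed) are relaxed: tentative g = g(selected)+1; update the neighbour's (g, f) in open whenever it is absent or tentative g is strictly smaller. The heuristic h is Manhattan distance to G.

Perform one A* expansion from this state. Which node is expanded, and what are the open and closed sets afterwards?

expanded=(2,4); open=[(1,4) g=6 f=10, (2,5) g=6 f=12, (3,3) g=5 f=10, (3,5) g=5 f=12, (4,5) g=4 f=12, (5,3) g=3 f=10, (5,5) g=3 f=12, (6,5) g=2 f=12, (7,3) g=1 f=10, (7,5) g=1 f=12]; closed=[(2,4), (3,4), (4,4), (5,4), (6,4), (7,4)]

step 1: expand (2,4) (f=10, h=5) → closed; open now [(1,4) g=6 f=10, (2,5) g=6 f=12, (3,3) g=5 f=10, (3,5) g=5 f=12, (4,5) g=4 f=12, (5,3) g=3 f=10, (5,5) g=3 f=12, (6,5) g=2 f=12, (7,3) g=1 f=10, (7,5) g=1 f=12]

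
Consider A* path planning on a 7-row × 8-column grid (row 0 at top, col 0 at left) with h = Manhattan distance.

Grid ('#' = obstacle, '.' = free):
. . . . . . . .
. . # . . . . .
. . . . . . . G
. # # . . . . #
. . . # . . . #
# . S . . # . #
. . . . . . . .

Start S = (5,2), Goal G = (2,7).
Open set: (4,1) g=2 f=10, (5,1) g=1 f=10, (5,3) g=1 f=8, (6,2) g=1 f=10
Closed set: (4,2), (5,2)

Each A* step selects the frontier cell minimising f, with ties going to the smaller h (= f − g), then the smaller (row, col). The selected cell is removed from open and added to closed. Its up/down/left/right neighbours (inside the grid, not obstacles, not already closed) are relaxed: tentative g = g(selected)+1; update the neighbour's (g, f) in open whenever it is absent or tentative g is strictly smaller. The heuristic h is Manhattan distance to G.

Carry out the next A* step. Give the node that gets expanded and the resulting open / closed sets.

expanded=(5,3); open=[(4,1) g=2 f=10, (5,1) g=1 f=10, (5,4) g=2 f=8, (6,2) g=1 f=10, (6,3) g=2 f=10]; closed=[(4,2), (5,2), (5,3)]

step 1: expand (5,3) (f=8, h=7) → closed; open now [(4,1) g=2 f=10, (5,1) g=1 f=10, (5,4) g=2 f=8, (6,2) g=1 f=10, (6,3) g=2 f=10]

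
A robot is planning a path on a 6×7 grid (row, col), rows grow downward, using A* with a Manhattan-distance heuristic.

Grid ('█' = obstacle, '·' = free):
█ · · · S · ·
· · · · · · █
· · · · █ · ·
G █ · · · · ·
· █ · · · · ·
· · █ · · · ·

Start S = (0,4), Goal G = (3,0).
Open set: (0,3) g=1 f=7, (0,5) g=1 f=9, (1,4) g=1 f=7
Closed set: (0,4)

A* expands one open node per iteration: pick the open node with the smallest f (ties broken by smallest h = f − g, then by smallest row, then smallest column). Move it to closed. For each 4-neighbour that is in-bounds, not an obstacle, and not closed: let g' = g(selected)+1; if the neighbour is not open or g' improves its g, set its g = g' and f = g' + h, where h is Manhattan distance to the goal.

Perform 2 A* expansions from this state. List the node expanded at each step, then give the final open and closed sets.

step 1: expand (0,3) (f=7, h=6) → closed; open now [(0,2) g=2 f=7, (0,5) g=1 f=9, (1,3) g=2 f=7, (1,4) g=1 f=7]
step 2: expand (0,2) (f=7, h=5) → closed; open now [(0,1) g=3 f=7, (0,5) g=1 f=9, (1,2) g=3 f=7, (1,3) g=2 f=7, (1,4) g=1 f=7]

order=[(0,3) → (0,2)]; open=[(0,1) g=3 f=7, (0,5) g=1 f=9, (1,2) g=3 f=7, (1,3) g=2 f=7, (1,4) g=1 f=7]; closed=[(0,2), (0,3), (0,4)]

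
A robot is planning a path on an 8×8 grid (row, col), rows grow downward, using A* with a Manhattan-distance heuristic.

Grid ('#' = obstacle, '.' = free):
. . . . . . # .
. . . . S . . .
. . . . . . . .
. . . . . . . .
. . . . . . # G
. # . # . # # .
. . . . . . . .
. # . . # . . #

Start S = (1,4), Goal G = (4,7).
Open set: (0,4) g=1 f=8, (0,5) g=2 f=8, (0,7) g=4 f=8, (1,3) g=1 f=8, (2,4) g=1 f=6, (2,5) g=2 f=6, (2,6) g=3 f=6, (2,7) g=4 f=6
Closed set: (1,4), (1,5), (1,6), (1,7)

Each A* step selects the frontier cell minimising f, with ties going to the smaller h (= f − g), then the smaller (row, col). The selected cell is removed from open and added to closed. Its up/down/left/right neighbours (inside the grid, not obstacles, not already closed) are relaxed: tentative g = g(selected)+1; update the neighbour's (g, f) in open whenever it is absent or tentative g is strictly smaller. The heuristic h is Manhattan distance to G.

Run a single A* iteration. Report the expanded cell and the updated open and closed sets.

expanded=(2,7); open=[(0,4) g=1 f=8, (0,5) g=2 f=8, (0,7) g=4 f=8, (1,3) g=1 f=8, (2,4) g=1 f=6, (2,5) g=2 f=6, (2,6) g=3 f=6, (3,7) g=5 f=6]; closed=[(1,4), (1,5), (1,6), (1,7), (2,7)]

step 1: expand (2,7) (f=6, h=2) → closed; open now [(0,4) g=1 f=8, (0,5) g=2 f=8, (0,7) g=4 f=8, (1,3) g=1 f=8, (2,4) g=1 f=6, (2,5) g=2 f=6, (2,6) g=3 f=6, (3,7) g=5 f=6]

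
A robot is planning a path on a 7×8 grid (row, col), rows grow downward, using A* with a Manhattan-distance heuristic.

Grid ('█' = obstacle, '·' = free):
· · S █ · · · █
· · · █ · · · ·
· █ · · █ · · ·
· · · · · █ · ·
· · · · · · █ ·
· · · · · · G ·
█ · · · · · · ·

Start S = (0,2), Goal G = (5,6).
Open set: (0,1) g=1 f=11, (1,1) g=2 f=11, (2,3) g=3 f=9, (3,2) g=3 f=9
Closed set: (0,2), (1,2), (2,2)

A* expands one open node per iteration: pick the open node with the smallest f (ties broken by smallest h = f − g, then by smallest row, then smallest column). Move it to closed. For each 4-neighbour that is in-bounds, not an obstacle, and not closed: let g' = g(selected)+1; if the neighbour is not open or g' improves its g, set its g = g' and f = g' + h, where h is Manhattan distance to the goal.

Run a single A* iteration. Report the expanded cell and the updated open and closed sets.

step 1: expand (2,3) (f=9, h=6) → closed; open now [(0,1) g=1 f=11, (1,1) g=2 f=11, (3,2) g=3 f=9, (3,3) g=4 f=9]

expanded=(2,3); open=[(0,1) g=1 f=11, (1,1) g=2 f=11, (3,2) g=3 f=9, (3,3) g=4 f=9]; closed=[(0,2), (1,2), (2,2), (2,3)]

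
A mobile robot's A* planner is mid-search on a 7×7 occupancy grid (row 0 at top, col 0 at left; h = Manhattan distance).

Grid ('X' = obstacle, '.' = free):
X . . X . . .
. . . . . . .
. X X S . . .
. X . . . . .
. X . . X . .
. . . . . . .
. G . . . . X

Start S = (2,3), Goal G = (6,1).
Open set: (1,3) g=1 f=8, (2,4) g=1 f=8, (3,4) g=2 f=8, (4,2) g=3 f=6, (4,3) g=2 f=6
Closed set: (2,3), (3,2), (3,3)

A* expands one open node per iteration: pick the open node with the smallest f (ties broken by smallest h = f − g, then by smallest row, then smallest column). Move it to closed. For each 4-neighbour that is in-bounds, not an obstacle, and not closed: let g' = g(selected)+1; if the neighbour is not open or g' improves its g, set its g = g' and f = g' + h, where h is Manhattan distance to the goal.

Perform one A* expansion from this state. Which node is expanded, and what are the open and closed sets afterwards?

expanded=(4,2); open=[(1,3) g=1 f=8, (2,4) g=1 f=8, (3,4) g=2 f=8, (4,3) g=2 f=6, (5,2) g=4 f=6]; closed=[(2,3), (3,2), (3,3), (4,2)]

step 1: expand (4,2) (f=6, h=3) → closed; open now [(1,3) g=1 f=8, (2,4) g=1 f=8, (3,4) g=2 f=8, (4,3) g=2 f=6, (5,2) g=4 f=6]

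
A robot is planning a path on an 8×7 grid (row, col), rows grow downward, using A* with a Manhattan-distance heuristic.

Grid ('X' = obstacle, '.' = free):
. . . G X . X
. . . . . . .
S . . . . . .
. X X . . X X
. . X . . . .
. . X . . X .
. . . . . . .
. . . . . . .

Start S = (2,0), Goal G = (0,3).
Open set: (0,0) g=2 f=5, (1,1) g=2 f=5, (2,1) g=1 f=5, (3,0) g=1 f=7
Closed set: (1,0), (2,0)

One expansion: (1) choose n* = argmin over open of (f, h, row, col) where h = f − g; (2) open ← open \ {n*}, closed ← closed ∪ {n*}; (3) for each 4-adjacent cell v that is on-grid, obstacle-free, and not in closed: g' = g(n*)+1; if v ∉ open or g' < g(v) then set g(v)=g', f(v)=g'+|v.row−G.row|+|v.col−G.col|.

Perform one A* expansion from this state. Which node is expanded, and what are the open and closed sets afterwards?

expanded=(0,0); open=[(0,1) g=3 f=5, (1,1) g=2 f=5, (2,1) g=1 f=5, (3,0) g=1 f=7]; closed=[(0,0), (1,0), (2,0)]

step 1: expand (0,0) (f=5, h=3) → closed; open now [(0,1) g=3 f=5, (1,1) g=2 f=5, (2,1) g=1 f=5, (3,0) g=1 f=7]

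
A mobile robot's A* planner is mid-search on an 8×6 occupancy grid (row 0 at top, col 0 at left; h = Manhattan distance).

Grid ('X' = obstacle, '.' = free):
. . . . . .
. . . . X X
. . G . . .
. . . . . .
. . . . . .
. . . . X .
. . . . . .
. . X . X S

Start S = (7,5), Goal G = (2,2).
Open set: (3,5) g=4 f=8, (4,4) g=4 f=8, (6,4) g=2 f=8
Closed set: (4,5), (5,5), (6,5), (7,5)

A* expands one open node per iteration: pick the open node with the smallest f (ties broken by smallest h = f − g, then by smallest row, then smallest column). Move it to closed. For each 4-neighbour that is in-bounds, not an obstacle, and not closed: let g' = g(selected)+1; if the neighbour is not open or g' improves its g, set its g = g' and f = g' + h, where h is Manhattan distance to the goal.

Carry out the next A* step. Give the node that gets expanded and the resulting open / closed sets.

step 1: expand (3,5) (f=8, h=4) → closed; open now [(2,5) g=5 f=8, (3,4) g=5 f=8, (4,4) g=4 f=8, (6,4) g=2 f=8]

expanded=(3,5); open=[(2,5) g=5 f=8, (3,4) g=5 f=8, (4,4) g=4 f=8, (6,4) g=2 f=8]; closed=[(3,5), (4,5), (5,5), (6,5), (7,5)]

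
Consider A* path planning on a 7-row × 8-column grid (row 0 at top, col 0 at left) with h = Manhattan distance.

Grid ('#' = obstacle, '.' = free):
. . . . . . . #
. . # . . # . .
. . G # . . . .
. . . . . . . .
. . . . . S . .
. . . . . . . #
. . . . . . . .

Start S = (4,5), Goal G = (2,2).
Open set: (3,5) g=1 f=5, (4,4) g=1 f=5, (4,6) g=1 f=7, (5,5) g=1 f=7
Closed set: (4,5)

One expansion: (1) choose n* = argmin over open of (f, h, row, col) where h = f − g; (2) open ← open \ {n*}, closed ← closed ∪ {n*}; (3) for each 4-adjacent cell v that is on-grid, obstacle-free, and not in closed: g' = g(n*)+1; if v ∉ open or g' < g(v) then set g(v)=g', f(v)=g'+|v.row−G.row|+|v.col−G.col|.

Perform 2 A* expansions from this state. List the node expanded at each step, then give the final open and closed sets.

step 1: expand (3,5) (f=5, h=4) → closed; open now [(2,5) g=2 f=5, (3,4) g=2 f=5, (3,6) g=2 f=7, (4,4) g=1 f=5, (4,6) g=1 f=7, (5,5) g=1 f=7]
step 2: expand (2,5) (f=5, h=3) → closed; open now [(2,4) g=3 f=5, (2,6) g=3 f=7, (3,4) g=2 f=5, (3,6) g=2 f=7, (4,4) g=1 f=5, (4,6) g=1 f=7, (5,5) g=1 f=7]

order=[(3,5) → (2,5)]; open=[(2,4) g=3 f=5, (2,6) g=3 f=7, (3,4) g=2 f=5, (3,6) g=2 f=7, (4,4) g=1 f=5, (4,6) g=1 f=7, (5,5) g=1 f=7]; closed=[(2,5), (3,5), (4,5)]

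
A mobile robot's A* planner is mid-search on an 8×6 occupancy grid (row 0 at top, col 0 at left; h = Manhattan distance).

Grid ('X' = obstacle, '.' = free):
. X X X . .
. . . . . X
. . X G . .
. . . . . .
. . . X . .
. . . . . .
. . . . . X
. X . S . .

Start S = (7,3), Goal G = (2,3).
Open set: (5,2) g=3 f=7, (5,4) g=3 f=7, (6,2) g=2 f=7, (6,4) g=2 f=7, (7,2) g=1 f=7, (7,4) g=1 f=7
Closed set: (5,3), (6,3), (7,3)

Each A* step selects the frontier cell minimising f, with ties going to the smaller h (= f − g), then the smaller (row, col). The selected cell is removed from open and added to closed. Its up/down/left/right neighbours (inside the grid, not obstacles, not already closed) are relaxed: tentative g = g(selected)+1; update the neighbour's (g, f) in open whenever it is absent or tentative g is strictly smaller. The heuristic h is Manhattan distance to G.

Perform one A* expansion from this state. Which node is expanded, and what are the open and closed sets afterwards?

expanded=(5,2); open=[(4,2) g=4 f=7, (5,1) g=4 f=9, (5,4) g=3 f=7, (6,2) g=2 f=7, (6,4) g=2 f=7, (7,2) g=1 f=7, (7,4) g=1 f=7]; closed=[(5,2), (5,3), (6,3), (7,3)]

step 1: expand (5,2) (f=7, h=4) → closed; open now [(4,2) g=4 f=7, (5,1) g=4 f=9, (5,4) g=3 f=7, (6,2) g=2 f=7, (6,4) g=2 f=7, (7,2) g=1 f=7, (7,4) g=1 f=7]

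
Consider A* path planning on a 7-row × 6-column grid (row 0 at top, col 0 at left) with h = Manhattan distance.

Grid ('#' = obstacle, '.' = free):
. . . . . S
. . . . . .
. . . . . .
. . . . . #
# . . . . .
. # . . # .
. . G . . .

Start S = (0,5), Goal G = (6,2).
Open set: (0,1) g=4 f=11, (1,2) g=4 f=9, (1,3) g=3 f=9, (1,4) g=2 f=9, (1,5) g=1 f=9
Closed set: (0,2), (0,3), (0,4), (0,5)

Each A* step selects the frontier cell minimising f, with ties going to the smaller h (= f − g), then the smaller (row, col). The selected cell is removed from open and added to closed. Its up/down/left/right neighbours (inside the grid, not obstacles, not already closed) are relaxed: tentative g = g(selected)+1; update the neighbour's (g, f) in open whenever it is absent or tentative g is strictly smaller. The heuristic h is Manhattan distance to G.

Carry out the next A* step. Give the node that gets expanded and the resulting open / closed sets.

expanded=(1,2); open=[(0,1) g=4 f=11, (1,1) g=5 f=11, (1,3) g=3 f=9, (1,4) g=2 f=9, (1,5) g=1 f=9, (2,2) g=5 f=9]; closed=[(0,2), (0,3), (0,4), (0,5), (1,2)]

step 1: expand (1,2) (f=9, h=5) → closed; open now [(0,1) g=4 f=11, (1,1) g=5 f=11, (1,3) g=3 f=9, (1,4) g=2 f=9, (1,5) g=1 f=9, (2,2) g=5 f=9]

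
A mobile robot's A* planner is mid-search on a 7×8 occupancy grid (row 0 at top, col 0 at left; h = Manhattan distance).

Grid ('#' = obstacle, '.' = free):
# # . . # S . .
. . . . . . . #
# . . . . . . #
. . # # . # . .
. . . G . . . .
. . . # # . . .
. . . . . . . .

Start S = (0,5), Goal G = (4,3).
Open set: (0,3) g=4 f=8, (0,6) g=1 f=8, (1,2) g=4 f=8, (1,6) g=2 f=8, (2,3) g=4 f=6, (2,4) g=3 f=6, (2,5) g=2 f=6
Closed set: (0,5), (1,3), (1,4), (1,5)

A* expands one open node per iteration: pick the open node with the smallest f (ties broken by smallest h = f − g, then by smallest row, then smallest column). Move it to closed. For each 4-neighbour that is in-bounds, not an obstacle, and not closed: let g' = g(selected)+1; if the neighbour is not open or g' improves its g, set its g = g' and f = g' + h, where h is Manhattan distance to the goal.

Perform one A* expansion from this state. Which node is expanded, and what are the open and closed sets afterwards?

step 1: expand (2,3) (f=6, h=2) → closed; open now [(0,3) g=4 f=8, (0,6) g=1 f=8, (1,2) g=4 f=8, (1,6) g=2 f=8, (2,2) g=5 f=8, (2,4) g=3 f=6, (2,5) g=2 f=6]

expanded=(2,3); open=[(0,3) g=4 f=8, (0,6) g=1 f=8, (1,2) g=4 f=8, (1,6) g=2 f=8, (2,2) g=5 f=8, (2,4) g=3 f=6, (2,5) g=2 f=6]; closed=[(0,5), (1,3), (1,4), (1,5), (2,3)]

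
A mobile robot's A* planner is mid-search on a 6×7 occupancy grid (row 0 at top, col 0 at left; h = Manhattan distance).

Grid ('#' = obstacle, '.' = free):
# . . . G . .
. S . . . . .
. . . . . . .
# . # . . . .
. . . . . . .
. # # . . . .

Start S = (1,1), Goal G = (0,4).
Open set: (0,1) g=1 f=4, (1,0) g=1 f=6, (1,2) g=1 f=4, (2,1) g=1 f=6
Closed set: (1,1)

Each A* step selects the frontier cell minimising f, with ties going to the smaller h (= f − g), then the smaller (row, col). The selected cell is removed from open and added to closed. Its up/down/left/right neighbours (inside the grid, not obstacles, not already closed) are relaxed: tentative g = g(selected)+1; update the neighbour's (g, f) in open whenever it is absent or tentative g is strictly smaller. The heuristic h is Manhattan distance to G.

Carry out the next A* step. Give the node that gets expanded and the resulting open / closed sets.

expanded=(0,1); open=[(0,2) g=2 f=4, (1,0) g=1 f=6, (1,2) g=1 f=4, (2,1) g=1 f=6]; closed=[(0,1), (1,1)]

step 1: expand (0,1) (f=4, h=3) → closed; open now [(0,2) g=2 f=4, (1,0) g=1 f=6, (1,2) g=1 f=4, (2,1) g=1 f=6]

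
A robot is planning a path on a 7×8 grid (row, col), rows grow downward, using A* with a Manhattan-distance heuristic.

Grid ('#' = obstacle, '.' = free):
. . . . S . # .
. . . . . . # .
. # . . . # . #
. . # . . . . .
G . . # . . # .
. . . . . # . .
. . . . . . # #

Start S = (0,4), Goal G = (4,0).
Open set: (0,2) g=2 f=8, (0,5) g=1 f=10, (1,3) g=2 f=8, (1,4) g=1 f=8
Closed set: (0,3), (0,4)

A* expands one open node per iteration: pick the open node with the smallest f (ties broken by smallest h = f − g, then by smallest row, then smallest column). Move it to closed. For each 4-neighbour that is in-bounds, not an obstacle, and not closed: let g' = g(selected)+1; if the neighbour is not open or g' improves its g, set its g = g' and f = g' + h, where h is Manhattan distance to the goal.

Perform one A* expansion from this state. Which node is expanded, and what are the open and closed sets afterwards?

expanded=(0,2); open=[(0,1) g=3 f=8, (0,5) g=1 f=10, (1,2) g=3 f=8, (1,3) g=2 f=8, (1,4) g=1 f=8]; closed=[(0,2), (0,3), (0,4)]

step 1: expand (0,2) (f=8, h=6) → closed; open now [(0,1) g=3 f=8, (0,5) g=1 f=10, (1,2) g=3 f=8, (1,3) g=2 f=8, (1,4) g=1 f=8]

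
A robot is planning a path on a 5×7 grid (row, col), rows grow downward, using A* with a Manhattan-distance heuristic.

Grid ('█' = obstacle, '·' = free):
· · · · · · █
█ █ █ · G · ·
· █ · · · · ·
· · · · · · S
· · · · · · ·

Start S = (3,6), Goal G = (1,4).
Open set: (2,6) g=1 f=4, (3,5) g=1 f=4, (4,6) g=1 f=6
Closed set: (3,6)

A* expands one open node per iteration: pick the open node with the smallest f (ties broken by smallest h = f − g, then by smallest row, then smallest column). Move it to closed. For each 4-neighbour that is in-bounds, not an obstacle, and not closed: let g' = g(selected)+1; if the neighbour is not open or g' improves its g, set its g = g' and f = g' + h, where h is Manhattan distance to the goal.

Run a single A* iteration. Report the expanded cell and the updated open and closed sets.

expanded=(2,6); open=[(1,6) g=2 f=4, (2,5) g=2 f=4, (3,5) g=1 f=4, (4,6) g=1 f=6]; closed=[(2,6), (3,6)]

step 1: expand (2,6) (f=4, h=3) → closed; open now [(1,6) g=2 f=4, (2,5) g=2 f=4, (3,5) g=1 f=4, (4,6) g=1 f=6]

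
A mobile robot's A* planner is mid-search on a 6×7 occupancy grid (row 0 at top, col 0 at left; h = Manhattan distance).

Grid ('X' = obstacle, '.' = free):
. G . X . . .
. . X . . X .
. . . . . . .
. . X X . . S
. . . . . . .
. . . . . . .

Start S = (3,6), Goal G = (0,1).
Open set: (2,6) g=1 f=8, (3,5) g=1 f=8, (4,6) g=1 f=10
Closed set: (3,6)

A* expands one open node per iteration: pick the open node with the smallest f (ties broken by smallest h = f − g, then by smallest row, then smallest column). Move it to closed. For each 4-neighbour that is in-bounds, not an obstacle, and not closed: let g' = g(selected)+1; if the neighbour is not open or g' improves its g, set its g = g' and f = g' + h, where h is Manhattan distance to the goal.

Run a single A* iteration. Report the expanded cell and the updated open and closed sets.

step 1: expand (2,6) (f=8, h=7) → closed; open now [(1,6) g=2 f=8, (2,5) g=2 f=8, (3,5) g=1 f=8, (4,6) g=1 f=10]

expanded=(2,6); open=[(1,6) g=2 f=8, (2,5) g=2 f=8, (3,5) g=1 f=8, (4,6) g=1 f=10]; closed=[(2,6), (3,6)]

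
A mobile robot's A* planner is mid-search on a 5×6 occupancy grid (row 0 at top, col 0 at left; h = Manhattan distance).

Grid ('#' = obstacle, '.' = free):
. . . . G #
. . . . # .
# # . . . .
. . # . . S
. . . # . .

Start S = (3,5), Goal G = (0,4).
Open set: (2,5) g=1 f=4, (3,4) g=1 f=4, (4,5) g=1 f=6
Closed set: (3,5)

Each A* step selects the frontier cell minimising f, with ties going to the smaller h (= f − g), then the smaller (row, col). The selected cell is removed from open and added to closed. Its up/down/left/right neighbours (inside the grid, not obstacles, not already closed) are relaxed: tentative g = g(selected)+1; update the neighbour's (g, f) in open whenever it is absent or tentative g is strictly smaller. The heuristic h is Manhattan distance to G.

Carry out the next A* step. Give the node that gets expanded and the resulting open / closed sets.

expanded=(2,5); open=[(1,5) g=2 f=4, (2,4) g=2 f=4, (3,4) g=1 f=4, (4,5) g=1 f=6]; closed=[(2,5), (3,5)]

step 1: expand (2,5) (f=4, h=3) → closed; open now [(1,5) g=2 f=4, (2,4) g=2 f=4, (3,4) g=1 f=4, (4,5) g=1 f=6]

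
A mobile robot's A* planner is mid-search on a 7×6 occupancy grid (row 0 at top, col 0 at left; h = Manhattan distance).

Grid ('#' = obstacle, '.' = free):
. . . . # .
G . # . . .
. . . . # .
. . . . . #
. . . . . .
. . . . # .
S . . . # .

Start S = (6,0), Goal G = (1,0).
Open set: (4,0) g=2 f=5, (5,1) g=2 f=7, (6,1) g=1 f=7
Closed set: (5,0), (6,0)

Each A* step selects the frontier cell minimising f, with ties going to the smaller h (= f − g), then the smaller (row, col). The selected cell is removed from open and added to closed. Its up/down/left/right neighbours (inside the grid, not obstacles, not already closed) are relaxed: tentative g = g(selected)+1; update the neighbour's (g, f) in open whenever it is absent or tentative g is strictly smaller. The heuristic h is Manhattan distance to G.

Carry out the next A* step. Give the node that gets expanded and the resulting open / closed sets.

step 1: expand (4,0) (f=5, h=3) → closed; open now [(3,0) g=3 f=5, (4,1) g=3 f=7, (5,1) g=2 f=7, (6,1) g=1 f=7]

expanded=(4,0); open=[(3,0) g=3 f=5, (4,1) g=3 f=7, (5,1) g=2 f=7, (6,1) g=1 f=7]; closed=[(4,0), (5,0), (6,0)]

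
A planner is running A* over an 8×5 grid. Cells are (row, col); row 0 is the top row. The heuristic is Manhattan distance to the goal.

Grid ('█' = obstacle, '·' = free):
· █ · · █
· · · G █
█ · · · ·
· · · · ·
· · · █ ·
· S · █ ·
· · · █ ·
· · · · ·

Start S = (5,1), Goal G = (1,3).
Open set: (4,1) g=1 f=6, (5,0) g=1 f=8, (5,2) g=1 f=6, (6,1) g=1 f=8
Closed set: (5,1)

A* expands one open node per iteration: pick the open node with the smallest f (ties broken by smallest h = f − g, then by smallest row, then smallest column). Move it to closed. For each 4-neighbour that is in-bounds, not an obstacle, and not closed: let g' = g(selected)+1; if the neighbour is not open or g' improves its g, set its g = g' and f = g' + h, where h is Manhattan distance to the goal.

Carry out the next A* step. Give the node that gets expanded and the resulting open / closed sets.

step 1: expand (4,1) (f=6, h=5) → closed; open now [(3,1) g=2 f=6, (4,0) g=2 f=8, (4,2) g=2 f=6, (5,0) g=1 f=8, (5,2) g=1 f=6, (6,1) g=1 f=8]

expanded=(4,1); open=[(3,1) g=2 f=6, (4,0) g=2 f=8, (4,2) g=2 f=6, (5,0) g=1 f=8, (5,2) g=1 f=6, (6,1) g=1 f=8]; closed=[(4,1), (5,1)]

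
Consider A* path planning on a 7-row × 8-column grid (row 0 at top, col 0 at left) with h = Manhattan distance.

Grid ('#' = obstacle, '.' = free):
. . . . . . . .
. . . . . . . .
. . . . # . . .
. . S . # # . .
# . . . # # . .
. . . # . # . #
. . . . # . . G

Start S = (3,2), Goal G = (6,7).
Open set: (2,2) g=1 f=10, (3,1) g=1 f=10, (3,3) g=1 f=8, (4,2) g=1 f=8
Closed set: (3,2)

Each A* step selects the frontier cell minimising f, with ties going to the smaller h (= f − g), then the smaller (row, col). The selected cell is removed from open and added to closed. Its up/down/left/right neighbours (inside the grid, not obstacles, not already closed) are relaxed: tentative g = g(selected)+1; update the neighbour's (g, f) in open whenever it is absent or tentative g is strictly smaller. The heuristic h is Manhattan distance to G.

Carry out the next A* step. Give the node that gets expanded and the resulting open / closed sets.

step 1: expand (3,3) (f=8, h=7) → closed; open now [(2,2) g=1 f=10, (2,3) g=2 f=10, (3,1) g=1 f=10, (4,2) g=1 f=8, (4,3) g=2 f=8]

expanded=(3,3); open=[(2,2) g=1 f=10, (2,3) g=2 f=10, (3,1) g=1 f=10, (4,2) g=1 f=8, (4,3) g=2 f=8]; closed=[(3,2), (3,3)]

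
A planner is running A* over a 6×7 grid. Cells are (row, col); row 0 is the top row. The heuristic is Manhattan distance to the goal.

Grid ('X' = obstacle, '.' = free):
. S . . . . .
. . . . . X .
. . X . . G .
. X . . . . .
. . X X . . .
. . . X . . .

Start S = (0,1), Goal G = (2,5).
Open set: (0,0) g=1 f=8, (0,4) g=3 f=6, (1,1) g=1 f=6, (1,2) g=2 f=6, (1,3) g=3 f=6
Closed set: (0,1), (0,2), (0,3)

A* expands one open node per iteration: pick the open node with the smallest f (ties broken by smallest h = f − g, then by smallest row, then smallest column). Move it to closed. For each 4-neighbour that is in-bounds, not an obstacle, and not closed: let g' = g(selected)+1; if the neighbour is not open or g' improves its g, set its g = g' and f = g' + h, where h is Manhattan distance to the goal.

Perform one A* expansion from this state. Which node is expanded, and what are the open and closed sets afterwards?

expanded=(0,4); open=[(0,0) g=1 f=8, (0,5) g=4 f=6, (1,1) g=1 f=6, (1,2) g=2 f=6, (1,3) g=3 f=6, (1,4) g=4 f=6]; closed=[(0,1), (0,2), (0,3), (0,4)]

step 1: expand (0,4) (f=6, h=3) → closed; open now [(0,0) g=1 f=8, (0,5) g=4 f=6, (1,1) g=1 f=6, (1,2) g=2 f=6, (1,3) g=3 f=6, (1,4) g=4 f=6]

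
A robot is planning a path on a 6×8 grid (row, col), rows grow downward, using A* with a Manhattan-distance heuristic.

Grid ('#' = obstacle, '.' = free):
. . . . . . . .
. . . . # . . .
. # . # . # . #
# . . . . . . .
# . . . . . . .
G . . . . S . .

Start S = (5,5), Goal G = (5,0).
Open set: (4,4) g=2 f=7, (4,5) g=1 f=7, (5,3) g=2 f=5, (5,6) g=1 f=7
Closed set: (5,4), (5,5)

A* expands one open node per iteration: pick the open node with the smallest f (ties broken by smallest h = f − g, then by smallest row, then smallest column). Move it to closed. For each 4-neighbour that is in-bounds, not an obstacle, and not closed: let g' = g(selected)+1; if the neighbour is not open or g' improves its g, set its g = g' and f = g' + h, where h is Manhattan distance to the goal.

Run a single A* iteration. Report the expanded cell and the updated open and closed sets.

expanded=(5,3); open=[(4,3) g=3 f=7, (4,4) g=2 f=7, (4,5) g=1 f=7, (5,2) g=3 f=5, (5,6) g=1 f=7]; closed=[(5,3), (5,4), (5,5)]

step 1: expand (5,3) (f=5, h=3) → closed; open now [(4,3) g=3 f=7, (4,4) g=2 f=7, (4,5) g=1 f=7, (5,2) g=3 f=5, (5,6) g=1 f=7]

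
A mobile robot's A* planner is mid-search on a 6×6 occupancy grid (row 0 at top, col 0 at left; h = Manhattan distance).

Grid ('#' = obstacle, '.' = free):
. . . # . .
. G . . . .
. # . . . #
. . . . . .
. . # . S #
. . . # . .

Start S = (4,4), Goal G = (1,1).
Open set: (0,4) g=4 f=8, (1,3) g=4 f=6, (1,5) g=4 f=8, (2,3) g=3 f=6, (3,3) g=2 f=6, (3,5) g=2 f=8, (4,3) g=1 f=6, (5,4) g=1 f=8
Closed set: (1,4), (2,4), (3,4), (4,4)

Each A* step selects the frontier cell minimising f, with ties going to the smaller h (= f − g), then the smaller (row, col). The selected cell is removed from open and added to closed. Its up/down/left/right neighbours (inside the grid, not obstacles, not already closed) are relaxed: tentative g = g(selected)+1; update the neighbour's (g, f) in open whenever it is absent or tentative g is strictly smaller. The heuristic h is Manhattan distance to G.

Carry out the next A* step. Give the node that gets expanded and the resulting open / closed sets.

expanded=(1,3); open=[(0,4) g=4 f=8, (1,2) g=5 f=6, (1,5) g=4 f=8, (2,3) g=3 f=6, (3,3) g=2 f=6, (3,5) g=2 f=8, (4,3) g=1 f=6, (5,4) g=1 f=8]; closed=[(1,3), (1,4), (2,4), (3,4), (4,4)]

step 1: expand (1,3) (f=6, h=2) → closed; open now [(0,4) g=4 f=8, (1,2) g=5 f=6, (1,5) g=4 f=8, (2,3) g=3 f=6, (3,3) g=2 f=6, (3,5) g=2 f=8, (4,3) g=1 f=6, (5,4) g=1 f=8]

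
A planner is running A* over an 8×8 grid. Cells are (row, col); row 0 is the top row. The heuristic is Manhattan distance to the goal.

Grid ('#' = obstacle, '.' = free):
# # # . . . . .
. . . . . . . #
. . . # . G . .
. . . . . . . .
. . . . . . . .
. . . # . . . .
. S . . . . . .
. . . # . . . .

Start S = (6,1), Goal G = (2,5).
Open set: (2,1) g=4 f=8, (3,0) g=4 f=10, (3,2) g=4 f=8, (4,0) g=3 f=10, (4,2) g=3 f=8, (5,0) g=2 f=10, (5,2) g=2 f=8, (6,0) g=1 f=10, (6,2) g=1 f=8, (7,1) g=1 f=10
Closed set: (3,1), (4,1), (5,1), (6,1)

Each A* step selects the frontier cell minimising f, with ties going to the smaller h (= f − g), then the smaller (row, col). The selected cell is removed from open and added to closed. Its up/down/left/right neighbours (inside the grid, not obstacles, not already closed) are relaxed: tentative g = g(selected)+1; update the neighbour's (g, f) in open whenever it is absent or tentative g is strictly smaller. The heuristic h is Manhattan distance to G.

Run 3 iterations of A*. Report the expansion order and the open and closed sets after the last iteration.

step 1: expand (2,1) (f=8, h=4) → closed; open now [(1,1) g=5 f=10, (2,0) g=5 f=10, (2,2) g=5 f=8, (3,0) g=4 f=10, (3,2) g=4 f=8, (4,0) g=3 f=10, (4,2) g=3 f=8, (5,0) g=2 f=10, (5,2) g=2 f=8, (6,0) g=1 f=10, (6,2) g=1 f=8, (7,1) g=1 f=10]
step 2: expand (2,2) (f=8, h=3) → closed; open now [(1,1) g=5 f=10, (1,2) g=6 f=10, (2,0) g=5 f=10, (3,0) g=4 f=10, (3,2) g=4 f=8, (4,0) g=3 f=10, (4,2) g=3 f=8, (5,0) g=2 f=10, (5,2) g=2 f=8, (6,0) g=1 f=10, (6,2) g=1 f=8, (7,1) g=1 f=10]
step 3: expand (3,2) (f=8, h=4) → closed; open now [(1,1) g=5 f=10, (1,2) g=6 f=10, (2,0) g=5 f=10, (3,0) g=4 f=10, (3,3) g=5 f=8, (4,0) g=3 f=10, (4,2) g=3 f=8, (5,0) g=2 f=10, (5,2) g=2 f=8, (6,0) g=1 f=10, (6,2) g=1 f=8, (7,1) g=1 f=10]

order=[(2,1) → (2,2) → (3,2)]; open=[(1,1) g=5 f=10, (1,2) g=6 f=10, (2,0) g=5 f=10, (3,0) g=4 f=10, (3,3) g=5 f=8, (4,0) g=3 f=10, (4,2) g=3 f=8, (5,0) g=2 f=10, (5,2) g=2 f=8, (6,0) g=1 f=10, (6,2) g=1 f=8, (7,1) g=1 f=10]; closed=[(2,1), (2,2), (3,1), (3,2), (4,1), (5,1), (6,1)]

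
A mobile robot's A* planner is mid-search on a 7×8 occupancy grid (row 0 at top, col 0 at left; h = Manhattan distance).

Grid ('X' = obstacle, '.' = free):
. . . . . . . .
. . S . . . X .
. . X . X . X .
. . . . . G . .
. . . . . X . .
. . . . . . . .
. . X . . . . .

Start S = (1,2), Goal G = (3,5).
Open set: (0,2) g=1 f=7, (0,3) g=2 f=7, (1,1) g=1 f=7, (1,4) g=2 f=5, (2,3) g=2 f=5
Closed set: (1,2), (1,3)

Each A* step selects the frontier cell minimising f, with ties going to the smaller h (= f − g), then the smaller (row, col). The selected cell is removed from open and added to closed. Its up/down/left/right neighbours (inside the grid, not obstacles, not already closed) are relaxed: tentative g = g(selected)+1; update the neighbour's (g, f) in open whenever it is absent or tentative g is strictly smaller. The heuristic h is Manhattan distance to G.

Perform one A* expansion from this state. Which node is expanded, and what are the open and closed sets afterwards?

step 1: expand (1,4) (f=5, h=3) → closed; open now [(0,2) g=1 f=7, (0,3) g=2 f=7, (0,4) g=3 f=7, (1,1) g=1 f=7, (1,5) g=3 f=5, (2,3) g=2 f=5]

expanded=(1,4); open=[(0,2) g=1 f=7, (0,3) g=2 f=7, (0,4) g=3 f=7, (1,1) g=1 f=7, (1,5) g=3 f=5, (2,3) g=2 f=5]; closed=[(1,2), (1,3), (1,4)]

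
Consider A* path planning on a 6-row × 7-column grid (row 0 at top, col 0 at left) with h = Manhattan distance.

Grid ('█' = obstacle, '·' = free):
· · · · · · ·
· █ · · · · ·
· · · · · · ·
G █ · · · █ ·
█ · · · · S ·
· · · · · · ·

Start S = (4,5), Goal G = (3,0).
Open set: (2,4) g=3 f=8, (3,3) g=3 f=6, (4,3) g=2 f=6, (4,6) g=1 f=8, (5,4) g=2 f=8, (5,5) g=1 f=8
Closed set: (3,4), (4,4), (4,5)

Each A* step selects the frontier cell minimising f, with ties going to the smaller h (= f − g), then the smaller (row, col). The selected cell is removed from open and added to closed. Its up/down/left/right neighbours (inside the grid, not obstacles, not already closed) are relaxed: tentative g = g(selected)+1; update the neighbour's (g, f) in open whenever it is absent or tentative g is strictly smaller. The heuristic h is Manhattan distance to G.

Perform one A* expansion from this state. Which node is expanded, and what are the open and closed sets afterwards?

step 1: expand (3,3) (f=6, h=3) → closed; open now [(2,3) g=4 f=8, (2,4) g=3 f=8, (3,2) g=4 f=6, (4,3) g=2 f=6, (4,6) g=1 f=8, (5,4) g=2 f=8, (5,5) g=1 f=8]

expanded=(3,3); open=[(2,3) g=4 f=8, (2,4) g=3 f=8, (3,2) g=4 f=6, (4,3) g=2 f=6, (4,6) g=1 f=8, (5,4) g=2 f=8, (5,5) g=1 f=8]; closed=[(3,3), (3,4), (4,4), (4,5)]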